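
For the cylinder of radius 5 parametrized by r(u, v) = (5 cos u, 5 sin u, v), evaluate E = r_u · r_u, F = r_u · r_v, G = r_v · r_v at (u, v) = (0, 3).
E = 25;  F = 0;  G = 1

Partials: r_u = (-5*sin(u), 5*cos(u), 0), r_v = (0, 0, 1). As functions of (u, v):
  E = r_u · r_u = 25,
  F = r_u · r_v = 0,
  G = r_v · r_v = 1.
Evaluating at (u, v) = (0, 3): E = 25, F = 0, G = 1.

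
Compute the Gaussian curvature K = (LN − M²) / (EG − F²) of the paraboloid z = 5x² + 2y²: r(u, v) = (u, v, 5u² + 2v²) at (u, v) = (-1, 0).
K = 40/10201

Coefficients of the first fundamental form: E = 100*u^2 + 1, F = 40*u*v, G = 16*v^2 + 1.
Coefficients of the second fundamental form: L = 10/sqrt(100*u^2 + 16*v^2 + 1), M = 0, N = 4/sqrt(100*u^2 + 16*v^2 + 1).
Assemble K = (LN − M²)/(EG − F²) = 40/(10000*u^4 + 3200*u^2*v^2 + 200*u^2 + 256*v^4 + 32*v^2 + 1). At (u, v) = (-1, 0): K = 40/10201.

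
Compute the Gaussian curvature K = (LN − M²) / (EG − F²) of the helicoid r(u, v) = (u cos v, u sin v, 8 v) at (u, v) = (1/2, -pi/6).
K = -1024/66049

Coefficients of the first fundamental form: E = 1, F = 0, G = u^2 + 64.
Coefficients of the second fundamental form: L = 0, M = -8/sqrt(u^2 + 64), N = 0.
Assemble K = (LN − M²)/(EG − F²) = -64/(u^2 + 64)^2. At (u, v) = (1/2, -pi/6): K = -1024/66049.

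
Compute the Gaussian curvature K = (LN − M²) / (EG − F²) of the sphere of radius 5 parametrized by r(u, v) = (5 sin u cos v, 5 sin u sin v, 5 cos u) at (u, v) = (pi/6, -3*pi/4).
K = 1/25

Coefficients of the first fundamental form: E = 25, F = 0, G = 25*sin(u)^2.
Coefficients of the second fundamental form: L = -5*sin(u)/Abs(sin(u)), M = 0, N = -5*sin(u)^3/Abs(sin(u)).
Assemble K = (LN − M²)/(EG − F²) = 1/25. At (u, v) = (pi/6, -3*pi/4): K = 1/25.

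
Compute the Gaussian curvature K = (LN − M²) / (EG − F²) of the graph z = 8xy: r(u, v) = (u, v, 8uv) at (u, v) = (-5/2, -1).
K = -64/216225

Coefficients of the first fundamental form: E = 64*v^2 + 1, F = 64*u*v, G = 64*u^2 + 1.
Coefficients of the second fundamental form: L = 0, M = 8/sqrt(64*u^2 + 64*v^2 + 1), N = 0.
Assemble K = (LN − M²)/(EG − F²) = -64/(4096*u^4 + 8192*u^2*v^2 + 128*u^2 + 4096*v^4 + 128*v^2 + 1). At (u, v) = (-5/2, -1): K = -64/216225.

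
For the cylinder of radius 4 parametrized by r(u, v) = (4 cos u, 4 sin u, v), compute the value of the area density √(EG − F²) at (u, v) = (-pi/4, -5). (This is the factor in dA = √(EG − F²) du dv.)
√(EG − F²)|_{(-pi/4, -5)} = 4

E = 16, F = 0, G = 1, so EG − F² = 16. Taking the positive square root: √(EG − F²) = 4. At (u, v) = (-pi/4, -5): 4.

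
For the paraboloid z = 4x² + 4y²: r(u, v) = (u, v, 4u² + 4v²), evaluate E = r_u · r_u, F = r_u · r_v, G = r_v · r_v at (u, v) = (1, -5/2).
E = 65;  F = -160;  G = 401

Partials: r_u = (1, 0, 8*u), r_v = (0, 1, 8*v). As functions of (u, v):
  E = r_u · r_u = 64*u^2 + 1,
  F = r_u · r_v = 64*u*v,
  G = r_v · r_v = 64*v^2 + 1.
Evaluating at (u, v) = (1, -5/2): E = 65, F = -160, G = 401.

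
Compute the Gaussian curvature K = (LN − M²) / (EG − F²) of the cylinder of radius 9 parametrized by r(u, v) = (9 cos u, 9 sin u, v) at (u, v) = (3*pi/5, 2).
K = 0

Coefficients of the first fundamental form: E = 81, F = 0, G = 1.
Coefficients of the second fundamental form: L = -9, M = 0, N = 0.
Assemble K = (LN − M²)/(EG − F²) = 0. At (u, v) = (3*pi/5, 2): K = 0.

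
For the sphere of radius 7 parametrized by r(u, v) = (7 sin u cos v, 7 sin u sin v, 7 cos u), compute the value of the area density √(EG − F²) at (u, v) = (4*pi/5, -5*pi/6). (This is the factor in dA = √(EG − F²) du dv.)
√(EG − F²)|_{(4*pi/5, -5*pi/6)} = 49*sqrt(10 - 2*sqrt(5))/4

E = 49, F = 0, G = 49*sin(u)^2, so EG − F² = 2401*sin(u)^2. Taking the positive square root: √(EG − F²) = 49*Abs(sin(u)). At (u, v) = (4*pi/5, -5*pi/6): 49*sqrt(10 - 2*sqrt(5))/4.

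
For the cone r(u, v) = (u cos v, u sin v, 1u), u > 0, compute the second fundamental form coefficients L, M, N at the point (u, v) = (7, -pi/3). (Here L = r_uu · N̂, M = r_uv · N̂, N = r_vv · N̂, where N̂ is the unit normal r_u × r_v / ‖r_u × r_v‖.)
L = 0;  M = 0;  N = 7*sqrt(2)/2

Compute the unit normal N̂(u, v) = (-sqrt(2)*u*cos(v)/(2*Abs(u)), -sqrt(2)*u*sin(v)/(2*Abs(u)), sqrt(2)*u/(2*Abs(u))), and the second partials r_uu, r_uv, r_vv. Take dot products:
  L(u, v) = r_uu · N̂ = 0,
  M(u, v) = r_uv · N̂ = 0,
  N(u, v) = r_vv · N̂ = sqrt(2)*u^2/(2*Abs(u)).
Evaluating at (u, v) = (7, -pi/3):
  L = 0, M = 0, N = 7*sqrt(2)/2.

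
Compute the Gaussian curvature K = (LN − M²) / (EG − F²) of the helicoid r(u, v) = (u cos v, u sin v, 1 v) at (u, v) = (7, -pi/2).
K = -1/2500

Coefficients of the first fundamental form: E = 1, F = 0, G = u^2 + 1.
Coefficients of the second fundamental form: L = 0, M = -1/sqrt(u^2 + 1), N = 0.
Assemble K = (LN − M²)/(EG − F²) = -1/(u^2 + 1)^2. At (u, v) = (7, -pi/2): K = -1/2500.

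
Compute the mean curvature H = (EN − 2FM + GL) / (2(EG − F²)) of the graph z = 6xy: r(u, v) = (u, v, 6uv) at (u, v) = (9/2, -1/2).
H = 486*sqrt(739)/546121

With E = 36*v^2 + 1, F = 36*u*v, G = 36*u^2 + 1, L = 0, M = 6/sqrt(36*u^2 + 36*v^2 + 1), N = 0, assemble
  H = (EN − 2FM + GL) / (2(EG − F²)) = -216*u*v/(36*u^2 + 36*v^2 + 1)^(3/2).
At (u, v) = (9/2, -1/2): H = 486*sqrt(739)/546121.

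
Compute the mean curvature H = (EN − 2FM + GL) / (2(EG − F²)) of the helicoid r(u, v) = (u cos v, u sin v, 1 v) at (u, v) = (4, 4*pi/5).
H = 0

With E = 1, F = 0, G = u^2 + 1, L = 0, M = -1/sqrt(u^2 + 1), N = 0, assemble
  H = (EN − 2FM + GL) / (2(EG − F²)) = 0.
At (u, v) = (4, 4*pi/5): H = 0.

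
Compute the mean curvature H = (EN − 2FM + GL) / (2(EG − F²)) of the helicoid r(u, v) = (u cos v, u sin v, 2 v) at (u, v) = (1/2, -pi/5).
H = 0

With E = 1, F = 0, G = u^2 + 4, L = 0, M = -2/sqrt(u^2 + 4), N = 0, assemble
  H = (EN − 2FM + GL) / (2(EG − F²)) = 0.
At (u, v) = (1/2, -pi/5): H = 0.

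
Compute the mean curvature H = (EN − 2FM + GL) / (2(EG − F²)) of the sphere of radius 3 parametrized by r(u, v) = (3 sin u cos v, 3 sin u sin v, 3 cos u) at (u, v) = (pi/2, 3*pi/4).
H = -1/3

With E = 9, F = 0, G = 9*sin(u)^2, L = -3*sin(u)/Abs(sin(u)), M = 0, N = -3*sin(u)^3/Abs(sin(u)), assemble
  H = (EN − 2FM + GL) / (2(EG − F²)) = -sin(u)/(3*Abs(sin(u))).
At (u, v) = (pi/2, 3*pi/4): H = -1/3.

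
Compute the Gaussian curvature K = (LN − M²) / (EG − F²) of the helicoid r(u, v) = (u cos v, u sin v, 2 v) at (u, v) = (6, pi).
K = -1/400

Coefficients of the first fundamental form: E = 1, F = 0, G = u^2 + 4.
Coefficients of the second fundamental form: L = 0, M = -2/sqrt(u^2 + 4), N = 0.
Assemble K = (LN − M²)/(EG − F²) = -4/(u^2 + 4)^2. At (u, v) = (6, pi): K = -1/400.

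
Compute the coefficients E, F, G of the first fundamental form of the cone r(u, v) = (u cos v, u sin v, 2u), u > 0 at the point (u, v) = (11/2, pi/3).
E = 5;  F = 0;  G = 121/4

Partials: r_u = (cos(v), sin(v), 2), r_v = (-u*sin(v), u*cos(v), 0). As functions of (u, v):
  E = r_u · r_u = 5,
  F = r_u · r_v = 0,
  G = r_v · r_v = u^2.
Evaluating at (u, v) = (11/2, pi/3): E = 5, F = 0, G = 121/4.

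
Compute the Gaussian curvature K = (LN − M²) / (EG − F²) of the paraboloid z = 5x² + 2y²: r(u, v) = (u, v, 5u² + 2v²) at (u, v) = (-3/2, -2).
K = 2/4205

Coefficients of the first fundamental form: E = 100*u^2 + 1, F = 40*u*v, G = 16*v^2 + 1.
Coefficients of the second fundamental form: L = 10/sqrt(100*u^2 + 16*v^2 + 1), M = 0, N = 4/sqrt(100*u^2 + 16*v^2 + 1).
Assemble K = (LN − M²)/(EG − F²) = 40/(10000*u^4 + 3200*u^2*v^2 + 200*u^2 + 256*v^4 + 32*v^2 + 1). At (u, v) = (-3/2, -2): K = 2/4205.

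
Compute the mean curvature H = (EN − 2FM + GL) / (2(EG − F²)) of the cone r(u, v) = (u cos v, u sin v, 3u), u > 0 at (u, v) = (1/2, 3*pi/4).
H = 3*sqrt(10)/10

With E = 10, F = 0, G = u^2, L = 0, M = 0, N = 3*sqrt(10)*u^2/(10*Abs(u)), assemble
  H = (EN − 2FM + GL) / (2(EG − F²)) = 3*sqrt(10)/(20*Abs(u)).
At (u, v) = (1/2, 3*pi/4): H = 3*sqrt(10)/10.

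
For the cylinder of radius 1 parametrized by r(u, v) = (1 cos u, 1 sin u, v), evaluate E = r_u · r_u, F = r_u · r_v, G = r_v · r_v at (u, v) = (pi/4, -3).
E = 1;  F = 0;  G = 1

Partials: r_u = (-sin(u), cos(u), 0), r_v = (0, 0, 1). As functions of (u, v):
  E = r_u · r_u = 1,
  F = r_u · r_v = 0,
  G = r_v · r_v = 1.
Evaluating at (u, v) = (pi/4, -3): E = 1, F = 0, G = 1.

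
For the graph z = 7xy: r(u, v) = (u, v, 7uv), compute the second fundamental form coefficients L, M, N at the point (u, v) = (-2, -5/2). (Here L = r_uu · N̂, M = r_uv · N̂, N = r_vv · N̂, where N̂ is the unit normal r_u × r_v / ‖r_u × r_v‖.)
L = 0;  M = 14*sqrt(2013)/2013;  N = 0

Compute the unit normal N̂(u, v) = (-7*v/sqrt(49*u^2 + 49*v^2 + 1), -7*u/sqrt(49*u^2 + 49*v^2 + 1), 1/sqrt(49*u^2 + 49*v^2 + 1)), and the second partials r_uu, r_uv, r_vv. Take dot products:
  L(u, v) = r_uu · N̂ = 0,
  M(u, v) = r_uv · N̂ = 7/sqrt(49*u^2 + 49*v^2 + 1),
  N(u, v) = r_vv · N̂ = 0.
Evaluating at (u, v) = (-2, -5/2):
  L = 0, M = 14*sqrt(2013)/2013, N = 0.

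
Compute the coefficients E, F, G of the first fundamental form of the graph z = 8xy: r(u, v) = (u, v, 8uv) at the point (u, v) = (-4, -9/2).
E = 1297;  F = 1152;  G = 1025

Partials: r_u = (1, 0, 8*v), r_v = (0, 1, 8*u). As functions of (u, v):
  E = r_u · r_u = 64*v^2 + 1,
  F = r_u · r_v = 64*u*v,
  G = r_v · r_v = 64*u^2 + 1.
Evaluating at (u, v) = (-4, -9/2): E = 1297, F = 1152, G = 1025.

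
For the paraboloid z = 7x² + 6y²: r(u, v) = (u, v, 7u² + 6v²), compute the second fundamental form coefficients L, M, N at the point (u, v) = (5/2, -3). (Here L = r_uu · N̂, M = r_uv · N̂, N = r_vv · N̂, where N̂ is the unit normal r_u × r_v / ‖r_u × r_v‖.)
L = 7*sqrt(2522)/1261;  M = 0;  N = 6*sqrt(2522)/1261

Compute the unit normal N̂(u, v) = (-14*u/sqrt(196*u^2 + 144*v^2 + 1), -12*v/sqrt(196*u^2 + 144*v^2 + 1), 1/sqrt(196*u^2 + 144*v^2 + 1)), and the second partials r_uu, r_uv, r_vv. Take dot products:
  L(u, v) = r_uu · N̂ = 14/sqrt(196*u^2 + 144*v^2 + 1),
  M(u, v) = r_uv · N̂ = 0,
  N(u, v) = r_vv · N̂ = 12/sqrt(196*u^2 + 144*v^2 + 1).
Evaluating at (u, v) = (5/2, -3):
  L = 7*sqrt(2522)/1261, M = 0, N = 6*sqrt(2522)/1261.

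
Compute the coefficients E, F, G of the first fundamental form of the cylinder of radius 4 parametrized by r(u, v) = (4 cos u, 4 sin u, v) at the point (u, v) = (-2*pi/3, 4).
E = 16;  F = 0;  G = 1

Partials: r_u = (-4*sin(u), 4*cos(u), 0), r_v = (0, 0, 1). As functions of (u, v):
  E = r_u · r_u = 16,
  F = r_u · r_v = 0,
  G = r_v · r_v = 1.
Evaluating at (u, v) = (-2*pi/3, 4): E = 16, F = 0, G = 1.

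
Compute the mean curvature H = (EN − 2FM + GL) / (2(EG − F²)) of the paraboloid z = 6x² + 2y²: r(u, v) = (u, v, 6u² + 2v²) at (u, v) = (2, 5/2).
H = 1760*sqrt(677)/458329

With E = 144*u^2 + 1, F = 48*u*v, G = 16*v^2 + 1, L = 12/sqrt(144*u^2 + 16*v^2 + 1), M = 0, N = 4/sqrt(144*u^2 + 16*v^2 + 1), assemble
  H = (EN − 2FM + GL) / (2(EG − F²)) = 8*(36*u^2 + 12*v^2 + 1)/(144*u^2 + 16*v^2 + 1)^(3/2).
At (u, v) = (2, 5/2): H = 1760*sqrt(677)/458329.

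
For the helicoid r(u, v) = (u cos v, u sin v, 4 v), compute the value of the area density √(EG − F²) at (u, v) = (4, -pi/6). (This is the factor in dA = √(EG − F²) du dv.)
√(EG − F²)|_{(4, -pi/6)} = 4*sqrt(2)

E = 1, F = 0, G = u^2 + 16, so EG − F² = u^2 + 16. Taking the positive square root: √(EG − F²) = sqrt(u^2 + 16). At (u, v) = (4, -pi/6): 4*sqrt(2).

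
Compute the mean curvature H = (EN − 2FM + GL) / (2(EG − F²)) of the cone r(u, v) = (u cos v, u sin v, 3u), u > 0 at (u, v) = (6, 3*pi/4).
H = sqrt(10)/40

With E = 10, F = 0, G = u^2, L = 0, M = 0, N = 3*sqrt(10)*u^2/(10*Abs(u)), assemble
  H = (EN − 2FM + GL) / (2(EG − F²)) = 3*sqrt(10)/(20*Abs(u)).
At (u, v) = (6, 3*pi/4): H = sqrt(10)/40.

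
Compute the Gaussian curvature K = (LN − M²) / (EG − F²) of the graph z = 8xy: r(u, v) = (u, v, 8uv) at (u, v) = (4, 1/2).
K = -64/1083681

Coefficients of the first fundamental form: E = 64*v^2 + 1, F = 64*u*v, G = 64*u^2 + 1.
Coefficients of the second fundamental form: L = 0, M = 8/sqrt(64*u^2 + 64*v^2 + 1), N = 0.
Assemble K = (LN − M²)/(EG − F²) = -64/(4096*u^4 + 8192*u^2*v^2 + 128*u^2 + 4096*v^4 + 128*v^2 + 1). At (u, v) = (4, 1/2): K = -64/1083681.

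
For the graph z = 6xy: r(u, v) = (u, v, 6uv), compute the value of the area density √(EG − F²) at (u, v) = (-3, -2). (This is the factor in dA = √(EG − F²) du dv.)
√(EG − F²)|_{(-3, -2)} = sqrt(469)

E = 36*v^2 + 1, F = 36*u*v, G = 36*u^2 + 1, so EG − F² = 36*u^2 + 36*v^2 + 1. Taking the positive square root: √(EG − F²) = sqrt(36*u^2 + 36*v^2 + 1). At (u, v) = (-3, -2): sqrt(469).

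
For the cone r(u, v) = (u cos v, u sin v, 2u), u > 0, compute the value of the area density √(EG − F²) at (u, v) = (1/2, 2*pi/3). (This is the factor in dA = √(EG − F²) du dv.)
√(EG − F²)|_{(1/2, 2*pi/3)} = sqrt(5)/2

E = 5, F = 0, G = u^2, so EG − F² = 5*u^2. Taking the positive square root: √(EG − F²) = sqrt(5)*Abs(u). At (u, v) = (1/2, 2*pi/3): sqrt(5)/2.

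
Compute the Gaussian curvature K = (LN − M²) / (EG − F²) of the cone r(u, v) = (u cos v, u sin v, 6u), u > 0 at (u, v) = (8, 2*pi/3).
K = 0

Coefficients of the first fundamental form: E = 37, F = 0, G = u^2.
Coefficients of the second fundamental form: L = 0, M = 0, N = 6*sqrt(37)*u^2/(37*Abs(u)).
Assemble K = (LN − M²)/(EG − F²) = 0. At (u, v) = (8, 2*pi/3): K = 0.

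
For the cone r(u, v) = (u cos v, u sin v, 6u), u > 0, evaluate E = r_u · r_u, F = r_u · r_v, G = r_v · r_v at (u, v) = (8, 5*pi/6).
E = 37;  F = 0;  G = 64

Partials: r_u = (cos(v), sin(v), 6), r_v = (-u*sin(v), u*cos(v), 0). As functions of (u, v):
  E = r_u · r_u = 37,
  F = r_u · r_v = 0,
  G = r_v · r_v = u^2.
Evaluating at (u, v) = (8, 5*pi/6): E = 37, F = 0, G = 64.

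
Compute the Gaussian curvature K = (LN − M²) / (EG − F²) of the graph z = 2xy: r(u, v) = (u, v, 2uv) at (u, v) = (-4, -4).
K = -4/16641

Coefficients of the first fundamental form: E = 4*v^2 + 1, F = 4*u*v, G = 4*u^2 + 1.
Coefficients of the second fundamental form: L = 0, M = 2/sqrt(4*u^2 + 4*v^2 + 1), N = 0.
Assemble K = (LN − M²)/(EG − F²) = -4/(16*u^4 + 32*u^2*v^2 + 8*u^2 + 16*v^4 + 8*v^2 + 1). At (u, v) = (-4, -4): K = -4/16641.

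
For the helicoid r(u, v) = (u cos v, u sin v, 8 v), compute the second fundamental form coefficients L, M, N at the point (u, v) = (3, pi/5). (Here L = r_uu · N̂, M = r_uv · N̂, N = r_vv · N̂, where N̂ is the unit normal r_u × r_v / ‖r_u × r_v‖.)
L = 0;  M = -8*sqrt(73)/73;  N = 0

Compute the unit normal N̂(u, v) = (8*sin(v)/sqrt(u^2 + 64), -8*cos(v)/sqrt(u^2 + 64), u/sqrt(u^2 + 64)), and the second partials r_uu, r_uv, r_vv. Take dot products:
  L(u, v) = r_uu · N̂ = 0,
  M(u, v) = r_uv · N̂ = -8/sqrt(u^2 + 64),
  N(u, v) = r_vv · N̂ = 0.
Evaluating at (u, v) = (3, pi/5):
  L = 0, M = -8*sqrt(73)/73, N = 0.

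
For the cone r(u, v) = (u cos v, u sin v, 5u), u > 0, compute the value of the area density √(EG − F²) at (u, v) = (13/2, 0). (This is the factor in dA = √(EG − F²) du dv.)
√(EG − F²)|_{(13/2, 0)} = 13*sqrt(26)/2

E = 26, F = 0, G = u^2, so EG − F² = 26*u^2. Taking the positive square root: √(EG − F²) = sqrt(26)*Abs(u). At (u, v) = (13/2, 0): 13*sqrt(26)/2.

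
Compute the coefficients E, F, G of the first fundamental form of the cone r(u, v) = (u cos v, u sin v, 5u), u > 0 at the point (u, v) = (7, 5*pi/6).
E = 26;  F = 0;  G = 49

Partials: r_u = (cos(v), sin(v), 5), r_v = (-u*sin(v), u*cos(v), 0). As functions of (u, v):
  E = r_u · r_u = 26,
  F = r_u · r_v = 0,
  G = r_v · r_v = u^2.
Evaluating at (u, v) = (7, 5*pi/6): E = 26, F = 0, G = 49.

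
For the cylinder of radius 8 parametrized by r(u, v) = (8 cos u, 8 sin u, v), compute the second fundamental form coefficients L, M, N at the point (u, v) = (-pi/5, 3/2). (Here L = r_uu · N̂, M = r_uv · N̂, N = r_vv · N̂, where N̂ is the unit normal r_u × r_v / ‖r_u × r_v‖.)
L = -8;  M = 0;  N = 0

Compute the unit normal N̂(u, v) = (cos(u), sin(u), 0), and the second partials r_uu, r_uv, r_vv. Take dot products:
  L(u, v) = r_uu · N̂ = -8,
  M(u, v) = r_uv · N̂ = 0,
  N(u, v) = r_vv · N̂ = 0.
Evaluating at (u, v) = (-pi/5, 3/2):
  L = -8, M = 0, N = 0.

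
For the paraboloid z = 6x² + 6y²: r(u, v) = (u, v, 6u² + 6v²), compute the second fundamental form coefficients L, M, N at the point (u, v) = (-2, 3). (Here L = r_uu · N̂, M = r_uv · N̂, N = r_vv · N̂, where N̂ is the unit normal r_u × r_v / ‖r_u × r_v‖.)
L = 12*sqrt(1873)/1873;  M = 0;  N = 12*sqrt(1873)/1873

Compute the unit normal N̂(u, v) = (-12*u/sqrt(144*u^2 + 144*v^2 + 1), -12*v/sqrt(144*u^2 + 144*v^2 + 1), 1/sqrt(144*u^2 + 144*v^2 + 1)), and the second partials r_uu, r_uv, r_vv. Take dot products:
  L(u, v) = r_uu · N̂ = 12/sqrt(144*u^2 + 144*v^2 + 1),
  M(u, v) = r_uv · N̂ = 0,
  N(u, v) = r_vv · N̂ = 12/sqrt(144*u^2 + 144*v^2 + 1).
Evaluating at (u, v) = (-2, 3):
  L = 12*sqrt(1873)/1873, M = 0, N = 12*sqrt(1873)/1873.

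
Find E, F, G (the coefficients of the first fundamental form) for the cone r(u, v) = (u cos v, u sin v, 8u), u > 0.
E = 65;  F = 0;  G = u^2

Compute partials: r_u = (cos(v), sin(v), 8), r_v = (-u*sin(v), u*cos(v), 0). Then
  E = r_u · r_u = 65,
  F = r_u · r_v = 0,
  G = r_v · r_v = u^2.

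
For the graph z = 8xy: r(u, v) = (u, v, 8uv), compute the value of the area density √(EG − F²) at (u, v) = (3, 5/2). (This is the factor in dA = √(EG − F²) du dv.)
√(EG − F²)|_{(3, 5/2)} = sqrt(977)

E = 64*v^2 + 1, F = 64*u*v, G = 64*u^2 + 1, so EG − F² = 64*u^2 + 64*v^2 + 1. Taking the positive square root: √(EG − F²) = sqrt(64*u^2 + 64*v^2 + 1). At (u, v) = (3, 5/2): sqrt(977).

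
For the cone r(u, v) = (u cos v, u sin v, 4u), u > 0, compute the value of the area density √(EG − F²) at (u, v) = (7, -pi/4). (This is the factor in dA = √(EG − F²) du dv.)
√(EG − F²)|_{(7, -pi/4)} = 7*sqrt(17)

E = 17, F = 0, G = u^2, so EG − F² = 17*u^2. Taking the positive square root: √(EG − F²) = sqrt(17)*Abs(u). At (u, v) = (7, -pi/4): 7*sqrt(17).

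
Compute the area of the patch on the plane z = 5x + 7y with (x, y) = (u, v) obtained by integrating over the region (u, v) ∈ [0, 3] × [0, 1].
Area = 15*sqrt(3)

Area = ∫∫ √(EG − F²) du dv with √(EG − F²) = 5*sqrt(3). Integrating over [0, 3] × [0, 1] gives 15*sqrt(3).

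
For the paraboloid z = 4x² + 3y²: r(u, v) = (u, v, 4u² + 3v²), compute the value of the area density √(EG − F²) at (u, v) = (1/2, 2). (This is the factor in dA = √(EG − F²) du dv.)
√(EG − F²)|_{(1/2, 2)} = sqrt(161)

E = 64*u^2 + 1, F = 48*u*v, G = 36*v^2 + 1, so EG − F² = 64*u^2 + 36*v^2 + 1. Taking the positive square root: √(EG − F²) = sqrt(64*u^2 + 36*v^2 + 1). At (u, v) = (1/2, 2): sqrt(161).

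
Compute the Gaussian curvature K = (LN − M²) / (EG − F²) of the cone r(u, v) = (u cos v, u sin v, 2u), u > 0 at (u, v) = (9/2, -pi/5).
K = 0

Coefficients of the first fundamental form: E = 5, F = 0, G = u^2.
Coefficients of the second fundamental form: L = 0, M = 0, N = 2*sqrt(5)*u^2/(5*Abs(u)).
Assemble K = (LN − M²)/(EG − F²) = 0. At (u, v) = (9/2, -pi/5): K = 0.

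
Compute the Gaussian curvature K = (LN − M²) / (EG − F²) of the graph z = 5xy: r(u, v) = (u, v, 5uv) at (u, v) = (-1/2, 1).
K = -400/16641

Coefficients of the first fundamental form: E = 25*v^2 + 1, F = 25*u*v, G = 25*u^2 + 1.
Coefficients of the second fundamental form: L = 0, M = 5/sqrt(25*u^2 + 25*v^2 + 1), N = 0.
Assemble K = (LN − M²)/(EG − F²) = -25/(625*u^4 + 1250*u^2*v^2 + 50*u^2 + 625*v^4 + 50*v^2 + 1). At (u, v) = (-1/2, 1): K = -400/16641.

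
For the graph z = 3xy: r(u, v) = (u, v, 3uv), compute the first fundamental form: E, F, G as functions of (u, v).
E = 9*v^2 + 1;  F = 9*u*v;  G = 9*u^2 + 1

Compute partials: r_u = (1, 0, 3*v), r_v = (0, 1, 3*u). Then
  E = r_u · r_u = 9*v^2 + 1,
  F = r_u · r_v = 9*u*v,
  G = r_v · r_v = 9*u^2 + 1.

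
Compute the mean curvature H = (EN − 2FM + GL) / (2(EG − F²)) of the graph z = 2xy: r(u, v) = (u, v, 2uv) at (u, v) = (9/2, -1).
H = 9*sqrt(86)/1849

With E = 4*v^2 + 1, F = 4*u*v, G = 4*u^2 + 1, L = 0, M = 2/sqrt(4*u^2 + 4*v^2 + 1), N = 0, assemble
  H = (EN − 2FM + GL) / (2(EG − F²)) = -8*u*v/(4*u^2 + 4*v^2 + 1)^(3/2).
At (u, v) = (9/2, -1): H = 9*sqrt(86)/1849.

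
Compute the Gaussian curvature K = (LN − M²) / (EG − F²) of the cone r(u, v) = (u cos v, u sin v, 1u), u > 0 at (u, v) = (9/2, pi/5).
K = 0

Coefficients of the first fundamental form: E = 2, F = 0, G = u^2.
Coefficients of the second fundamental form: L = 0, M = 0, N = sqrt(2)*u^2/(2*Abs(u)).
Assemble K = (LN − M²)/(EG − F²) = 0. At (u, v) = (9/2, pi/5): K = 0.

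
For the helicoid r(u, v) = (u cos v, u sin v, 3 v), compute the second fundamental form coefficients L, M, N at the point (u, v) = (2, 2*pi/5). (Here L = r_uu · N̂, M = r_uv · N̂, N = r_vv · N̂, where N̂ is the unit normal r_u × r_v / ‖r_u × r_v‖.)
L = 0;  M = -3*sqrt(13)/13;  N = 0

Compute the unit normal N̂(u, v) = (3*sin(v)/sqrt(u^2 + 9), -3*cos(v)/sqrt(u^2 + 9), u/sqrt(u^2 + 9)), and the second partials r_uu, r_uv, r_vv. Take dot products:
  L(u, v) = r_uu · N̂ = 0,
  M(u, v) = r_uv · N̂ = -3/sqrt(u^2 + 9),
  N(u, v) = r_vv · N̂ = 0.
Evaluating at (u, v) = (2, 2*pi/5):
  L = 0, M = -3*sqrt(13)/13, N = 0.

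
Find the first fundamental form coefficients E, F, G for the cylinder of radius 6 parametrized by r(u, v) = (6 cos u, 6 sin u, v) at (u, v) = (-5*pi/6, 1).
E = 36;  F = 0;  G = 1

Partials: r_u = (-6*sin(u), 6*cos(u), 0), r_v = (0, 0, 1). As functions of (u, v):
  E = r_u · r_u = 36,
  F = r_u · r_v = 0,
  G = r_v · r_v = 1.
Evaluating at (u, v) = (-5*pi/6, 1): E = 36, F = 0, G = 1.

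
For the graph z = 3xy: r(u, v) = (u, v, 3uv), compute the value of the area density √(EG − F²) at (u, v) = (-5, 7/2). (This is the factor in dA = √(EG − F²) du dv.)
√(EG − F²)|_{(-5, 7/2)} = sqrt(1345)/2

E = 9*v^2 + 1, F = 9*u*v, G = 9*u^2 + 1, so EG − F² = 9*u^2 + 9*v^2 + 1. Taking the positive square root: √(EG − F²) = sqrt(9*u^2 + 9*v^2 + 1). At (u, v) = (-5, 7/2): sqrt(1345)/2.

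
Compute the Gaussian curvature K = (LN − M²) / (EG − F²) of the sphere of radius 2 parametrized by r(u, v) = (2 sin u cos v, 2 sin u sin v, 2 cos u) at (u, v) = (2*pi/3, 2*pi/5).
K = 1/4

Coefficients of the first fundamental form: E = 4, F = 0, G = 4*sin(u)^2.
Coefficients of the second fundamental form: L = -2*sin(u)/Abs(sin(u)), M = 0, N = -2*sin(u)^3/Abs(sin(u)).
Assemble K = (LN − M²)/(EG − F²) = 1/4. At (u, v) = (2*pi/3, 2*pi/5): K = 1/4.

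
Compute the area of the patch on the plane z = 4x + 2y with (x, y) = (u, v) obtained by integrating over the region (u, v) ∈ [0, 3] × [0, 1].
Area = 3*sqrt(21)

Area = ∫∫ √(EG − F²) du dv with √(EG − F²) = sqrt(21). Integrating over [0, 3] × [0, 1] gives 3*sqrt(21).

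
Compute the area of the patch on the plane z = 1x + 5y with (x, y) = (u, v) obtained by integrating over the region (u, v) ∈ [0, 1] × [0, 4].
Area = 12*sqrt(3)

Area = ∫∫ √(EG − F²) du dv with √(EG − F²) = 3*sqrt(3). Integrating over [0, 1] × [0, 4] gives 12*sqrt(3).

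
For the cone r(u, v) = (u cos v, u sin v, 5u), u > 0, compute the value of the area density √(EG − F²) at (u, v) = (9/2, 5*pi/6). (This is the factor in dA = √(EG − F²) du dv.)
√(EG − F²)|_{(9/2, 5*pi/6)} = 9*sqrt(26)/2

E = 26, F = 0, G = u^2, so EG − F² = 26*u^2. Taking the positive square root: √(EG − F²) = sqrt(26)*Abs(u). At (u, v) = (9/2, 5*pi/6): 9*sqrt(26)/2.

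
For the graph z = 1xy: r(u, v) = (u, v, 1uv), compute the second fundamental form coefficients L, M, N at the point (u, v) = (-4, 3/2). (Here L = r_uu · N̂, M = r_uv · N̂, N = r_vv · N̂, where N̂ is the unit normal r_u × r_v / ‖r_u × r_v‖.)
L = 0;  M = 2*sqrt(77)/77;  N = 0

Compute the unit normal N̂(u, v) = (-v/sqrt(u^2 + v^2 + 1), -u/sqrt(u^2 + v^2 + 1), 1/sqrt(u^2 + v^2 + 1)), and the second partials r_uu, r_uv, r_vv. Take dot products:
  L(u, v) = r_uu · N̂ = 0,
  M(u, v) = r_uv · N̂ = 1/sqrt(u^2 + v^2 + 1),
  N(u, v) = r_vv · N̂ = 0.
Evaluating at (u, v) = (-4, 3/2):
  L = 0, M = 2*sqrt(77)/77, N = 0.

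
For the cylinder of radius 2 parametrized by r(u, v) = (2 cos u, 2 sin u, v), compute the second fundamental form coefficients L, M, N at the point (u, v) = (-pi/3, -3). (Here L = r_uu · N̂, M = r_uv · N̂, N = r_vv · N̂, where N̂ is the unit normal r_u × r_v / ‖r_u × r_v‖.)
L = -2;  M = 0;  N = 0

Compute the unit normal N̂(u, v) = (cos(u), sin(u), 0), and the second partials r_uu, r_uv, r_vv. Take dot products:
  L(u, v) = r_uu · N̂ = -2,
  M(u, v) = r_uv · N̂ = 0,
  N(u, v) = r_vv · N̂ = 0.
Evaluating at (u, v) = (-pi/3, -3):
  L = -2, M = 0, N = 0.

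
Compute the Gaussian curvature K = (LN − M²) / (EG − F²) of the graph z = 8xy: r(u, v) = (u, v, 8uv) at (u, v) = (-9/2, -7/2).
K = -64/4330561

Coefficients of the first fundamental form: E = 64*v^2 + 1, F = 64*u*v, G = 64*u^2 + 1.
Coefficients of the second fundamental form: L = 0, M = 8/sqrt(64*u^2 + 64*v^2 + 1), N = 0.
Assemble K = (LN − M²)/(EG − F²) = -64/(4096*u^4 + 8192*u^2*v^2 + 128*u^2 + 4096*v^4 + 128*v^2 + 1). At (u, v) = (-9/2, -7/2): K = -64/4330561.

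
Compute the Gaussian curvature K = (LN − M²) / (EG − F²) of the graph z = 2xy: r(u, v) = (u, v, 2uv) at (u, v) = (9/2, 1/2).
K = -4/6889

Coefficients of the first fundamental form: E = 4*v^2 + 1, F = 4*u*v, G = 4*u^2 + 1.
Coefficients of the second fundamental form: L = 0, M = 2/sqrt(4*u^2 + 4*v^2 + 1), N = 0.
Assemble K = (LN − M²)/(EG − F²) = -4/(16*u^4 + 32*u^2*v^2 + 8*u^2 + 16*v^4 + 8*v^2 + 1). At (u, v) = (9/2, 1/2): K = -4/6889.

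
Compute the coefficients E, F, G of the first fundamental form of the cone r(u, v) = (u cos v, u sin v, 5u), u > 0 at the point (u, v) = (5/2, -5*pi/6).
E = 26;  F = 0;  G = 25/4

Partials: r_u = (cos(v), sin(v), 5), r_v = (-u*sin(v), u*cos(v), 0). As functions of (u, v):
  E = r_u · r_u = 26,
  F = r_u · r_v = 0,
  G = r_v · r_v = u^2.
Evaluating at (u, v) = (5/2, -5*pi/6): E = 26, F = 0, G = 25/4.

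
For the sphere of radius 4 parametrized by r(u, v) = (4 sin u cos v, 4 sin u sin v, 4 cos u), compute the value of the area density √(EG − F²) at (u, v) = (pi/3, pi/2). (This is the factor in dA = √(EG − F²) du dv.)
√(EG − F²)|_{(pi/3, pi/2)} = 8*sqrt(3)

E = 16, F = 0, G = 16*sin(u)^2, so EG − F² = 256*sin(u)^2. Taking the positive square root: √(EG − F²) = 16*Abs(sin(u)). At (u, v) = (pi/3, pi/2): 8*sqrt(3).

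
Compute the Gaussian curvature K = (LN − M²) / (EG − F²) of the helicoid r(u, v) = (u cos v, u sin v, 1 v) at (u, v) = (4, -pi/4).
K = -1/289

Coefficients of the first fundamental form: E = 1, F = 0, G = u^2 + 1.
Coefficients of the second fundamental form: L = 0, M = -1/sqrt(u^2 + 1), N = 0.
Assemble K = (LN − M²)/(EG − F²) = -1/(u^2 + 1)^2. At (u, v) = (4, -pi/4): K = -1/289.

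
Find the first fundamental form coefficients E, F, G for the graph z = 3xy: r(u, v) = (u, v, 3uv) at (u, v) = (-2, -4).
E = 145;  F = 72;  G = 37

Partials: r_u = (1, 0, 3*v), r_v = (0, 1, 3*u). As functions of (u, v):
  E = r_u · r_u = 9*v^2 + 1,
  F = r_u · r_v = 9*u*v,
  G = r_v · r_v = 9*u^2 + 1.
Evaluating at (u, v) = (-2, -4): E = 145, F = 72, G = 37.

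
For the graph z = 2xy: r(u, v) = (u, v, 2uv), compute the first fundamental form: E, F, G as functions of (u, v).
E = 4*v^2 + 1;  F = 4*u*v;  G = 4*u^2 + 1

Compute partials: r_u = (1, 0, 2*v), r_v = (0, 1, 2*u). Then
  E = r_u · r_u = 4*v^2 + 1,
  F = r_u · r_v = 4*u*v,
  G = r_v · r_v = 4*u^2 + 1.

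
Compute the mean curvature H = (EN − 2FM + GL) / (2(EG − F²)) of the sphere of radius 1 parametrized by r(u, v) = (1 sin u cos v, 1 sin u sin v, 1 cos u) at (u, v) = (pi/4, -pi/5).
H = -1

With E = 1, F = 0, G = sin(u)^2, L = -sin(u)/Abs(sin(u)), M = 0, N = -sin(u)^3/Abs(sin(u)), assemble
  H = (EN − 2FM + GL) / (2(EG − F²)) = -sin(u)/Abs(sin(u)).
At (u, v) = (pi/4, -pi/5): H = -1.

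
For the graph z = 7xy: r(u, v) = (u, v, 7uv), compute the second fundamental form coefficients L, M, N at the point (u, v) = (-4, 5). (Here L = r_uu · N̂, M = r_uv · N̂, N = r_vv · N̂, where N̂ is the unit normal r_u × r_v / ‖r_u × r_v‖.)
L = 0;  M = 7*sqrt(2010)/2010;  N = 0

Compute the unit normal N̂(u, v) = (-7*v/sqrt(49*u^2 + 49*v^2 + 1), -7*u/sqrt(49*u^2 + 49*v^2 + 1), 1/sqrt(49*u^2 + 49*v^2 + 1)), and the second partials r_uu, r_uv, r_vv. Take dot products:
  L(u, v) = r_uu · N̂ = 0,
  M(u, v) = r_uv · N̂ = 7/sqrt(49*u^2 + 49*v^2 + 1),
  N(u, v) = r_vv · N̂ = 0.
Evaluating at (u, v) = (-4, 5):
  L = 0, M = 7*sqrt(2010)/2010, N = 0.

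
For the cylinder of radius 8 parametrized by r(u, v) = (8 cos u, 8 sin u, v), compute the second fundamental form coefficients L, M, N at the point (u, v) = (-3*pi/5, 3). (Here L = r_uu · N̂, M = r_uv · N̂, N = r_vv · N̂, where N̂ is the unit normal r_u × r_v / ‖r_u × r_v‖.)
L = -8;  M = 0;  N = 0

Compute the unit normal N̂(u, v) = (cos(u), sin(u), 0), and the second partials r_uu, r_uv, r_vv. Take dot products:
  L(u, v) = r_uu · N̂ = -8,
  M(u, v) = r_uv · N̂ = 0,
  N(u, v) = r_vv · N̂ = 0.
Evaluating at (u, v) = (-3*pi/5, 3):
  L = -8, M = 0, N = 0.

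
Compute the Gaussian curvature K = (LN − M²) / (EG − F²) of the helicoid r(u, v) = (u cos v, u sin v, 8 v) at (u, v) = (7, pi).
K = -64/12769

Coefficients of the first fundamental form: E = 1, F = 0, G = u^2 + 64.
Coefficients of the second fundamental form: L = 0, M = -8/sqrt(u^2 + 64), N = 0.
Assemble K = (LN − M²)/(EG − F²) = -64/(u^2 + 64)^2. At (u, v) = (7, pi): K = -64/12769.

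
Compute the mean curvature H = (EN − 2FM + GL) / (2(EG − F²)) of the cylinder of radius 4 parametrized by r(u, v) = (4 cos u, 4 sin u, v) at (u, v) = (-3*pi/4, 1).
H = -1/8

With E = 16, F = 0, G = 1, L = -4, M = 0, N = 0, assemble
  H = (EN − 2FM + GL) / (2(EG − F²)) = -1/8.
At (u, v) = (-3*pi/4, 1): H = -1/8.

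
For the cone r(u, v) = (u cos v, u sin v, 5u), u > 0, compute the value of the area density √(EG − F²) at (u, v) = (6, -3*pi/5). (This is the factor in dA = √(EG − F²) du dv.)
√(EG − F²)|_{(6, -3*pi/5)} = 6*sqrt(26)

E = 26, F = 0, G = u^2, so EG − F² = 26*u^2. Taking the positive square root: √(EG − F²) = sqrt(26)*Abs(u). At (u, v) = (6, -3*pi/5): 6*sqrt(26).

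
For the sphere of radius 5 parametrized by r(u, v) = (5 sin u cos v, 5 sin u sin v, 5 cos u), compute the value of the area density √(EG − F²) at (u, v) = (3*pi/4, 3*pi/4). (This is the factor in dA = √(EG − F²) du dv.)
√(EG − F²)|_{(3*pi/4, 3*pi/4)} = 25*sqrt(2)/2

E = 25, F = 0, G = 25*sin(u)^2, so EG − F² = 625*sin(u)^2. Taking the positive square root: √(EG − F²) = 25*Abs(sin(u)). At (u, v) = (3*pi/4, 3*pi/4): 25*sqrt(2)/2.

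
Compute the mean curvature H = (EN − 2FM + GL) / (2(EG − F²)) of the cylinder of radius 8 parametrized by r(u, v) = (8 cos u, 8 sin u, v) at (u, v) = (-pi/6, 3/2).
H = -1/16

With E = 64, F = 0, G = 1, L = -8, M = 0, N = 0, assemble
  H = (EN − 2FM + GL) / (2(EG − F²)) = -1/16.
At (u, v) = (-pi/6, 3/2): H = -1/16.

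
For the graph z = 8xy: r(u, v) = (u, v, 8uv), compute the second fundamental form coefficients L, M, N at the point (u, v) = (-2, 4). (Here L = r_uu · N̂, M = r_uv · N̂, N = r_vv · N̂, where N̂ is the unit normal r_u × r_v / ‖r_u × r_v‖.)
L = 0;  M = 8*sqrt(1281)/1281;  N = 0

Compute the unit normal N̂(u, v) = (-8*v/sqrt(64*u^2 + 64*v^2 + 1), -8*u/sqrt(64*u^2 + 64*v^2 + 1), 1/sqrt(64*u^2 + 64*v^2 + 1)), and the second partials r_uu, r_uv, r_vv. Take dot products:
  L(u, v) = r_uu · N̂ = 0,
  M(u, v) = r_uv · N̂ = 8/sqrt(64*u^2 + 64*v^2 + 1),
  N(u, v) = r_vv · N̂ = 0.
Evaluating at (u, v) = (-2, 4):
  L = 0, M = 8*sqrt(1281)/1281, N = 0.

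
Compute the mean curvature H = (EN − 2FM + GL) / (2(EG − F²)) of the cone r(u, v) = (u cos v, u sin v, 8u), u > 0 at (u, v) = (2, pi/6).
H = 2*sqrt(65)/65

With E = 65, F = 0, G = u^2, L = 0, M = 0, N = 8*sqrt(65)*u^2/(65*Abs(u)), assemble
  H = (EN − 2FM + GL) / (2(EG − F²)) = 4*sqrt(65)/(65*Abs(u)).
At (u, v) = (2, pi/6): H = 2*sqrt(65)/65.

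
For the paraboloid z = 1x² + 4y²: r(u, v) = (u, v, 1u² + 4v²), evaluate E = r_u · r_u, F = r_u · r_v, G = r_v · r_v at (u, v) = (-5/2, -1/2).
E = 26;  F = 20;  G = 17

Partials: r_u = (1, 0, 2*u), r_v = (0, 1, 8*v). As functions of (u, v):
  E = r_u · r_u = 4*u^2 + 1,
  F = r_u · r_v = 16*u*v,
  G = r_v · r_v = 64*v^2 + 1.
Evaluating at (u, v) = (-5/2, -1/2): E = 26, F = 20, G = 17.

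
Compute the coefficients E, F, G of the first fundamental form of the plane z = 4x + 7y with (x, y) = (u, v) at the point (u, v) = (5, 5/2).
E = 17;  F = 28;  G = 50

Partials: r_u = (1, 0, 4), r_v = (0, 1, 7). As functions of (u, v):
  E = r_u · r_u = 17,
  F = r_u · r_v = 28,
  G = r_v · r_v = 50.
Evaluating at (u, v) = (5, 5/2): E = 17, F = 28, G = 50.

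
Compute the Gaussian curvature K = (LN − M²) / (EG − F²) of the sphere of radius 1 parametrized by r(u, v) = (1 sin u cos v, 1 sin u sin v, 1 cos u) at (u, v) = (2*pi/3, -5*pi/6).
K = 1

Coefficients of the first fundamental form: E = 1, F = 0, G = sin(u)^2.
Coefficients of the second fundamental form: L = -sin(u)/Abs(sin(u)), M = 0, N = -sin(u)^3/Abs(sin(u)).
Assemble K = (LN − M²)/(EG − F²) = 1. At (u, v) = (2*pi/3, -5*pi/6): K = 1.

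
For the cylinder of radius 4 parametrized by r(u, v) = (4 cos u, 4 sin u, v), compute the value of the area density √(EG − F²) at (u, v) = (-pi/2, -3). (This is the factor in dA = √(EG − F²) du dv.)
√(EG − F²)|_{(-pi/2, -3)} = 4

E = 16, F = 0, G = 1, so EG − F² = 16. Taking the positive square root: √(EG − F²) = 4. At (u, v) = (-pi/2, -3): 4.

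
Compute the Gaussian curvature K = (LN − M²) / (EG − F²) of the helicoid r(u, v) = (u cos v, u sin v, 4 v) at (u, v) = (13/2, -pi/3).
K = -256/54289

Coefficients of the first fundamental form: E = 1, F = 0, G = u^2 + 16.
Coefficients of the second fundamental form: L = 0, M = -4/sqrt(u^2 + 16), N = 0.
Assemble K = (LN − M²)/(EG − F²) = -16/(u^2 + 16)^2. At (u, v) = (13/2, -pi/3): K = -256/54289.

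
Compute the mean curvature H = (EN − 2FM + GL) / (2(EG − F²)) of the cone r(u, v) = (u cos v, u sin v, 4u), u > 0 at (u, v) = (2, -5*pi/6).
H = sqrt(17)/17

With E = 17, F = 0, G = u^2, L = 0, M = 0, N = 4*sqrt(17)*u^2/(17*Abs(u)), assemble
  H = (EN − 2FM + GL) / (2(EG − F²)) = 2*sqrt(17)/(17*Abs(u)).
At (u, v) = (2, -5*pi/6): H = sqrt(17)/17.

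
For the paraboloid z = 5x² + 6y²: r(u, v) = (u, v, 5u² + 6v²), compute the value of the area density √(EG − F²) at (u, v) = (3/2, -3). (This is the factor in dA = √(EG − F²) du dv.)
√(EG − F²)|_{(3/2, -3)} = sqrt(1522)

E = 100*u^2 + 1, F = 120*u*v, G = 144*v^2 + 1, so EG − F² = 100*u^2 + 144*v^2 + 1. Taking the positive square root: √(EG − F²) = sqrt(100*u^2 + 144*v^2 + 1). At (u, v) = (3/2, -3): sqrt(1522).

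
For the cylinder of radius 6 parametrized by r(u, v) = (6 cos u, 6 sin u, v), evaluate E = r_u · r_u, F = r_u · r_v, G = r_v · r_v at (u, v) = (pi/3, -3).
E = 36;  F = 0;  G = 1

Partials: r_u = (-6*sin(u), 6*cos(u), 0), r_v = (0, 0, 1). As functions of (u, v):
  E = r_u · r_u = 36,
  F = r_u · r_v = 0,
  G = r_v · r_v = 1.
Evaluating at (u, v) = (pi/3, -3): E = 36, F = 0, G = 1.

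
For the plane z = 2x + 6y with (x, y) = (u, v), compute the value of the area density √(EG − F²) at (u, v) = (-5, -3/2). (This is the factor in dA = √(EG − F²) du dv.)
√(EG − F²)|_{(-5, -3/2)} = sqrt(41)

E = 5, F = 12, G = 37, so EG − F² = 41. Taking the positive square root: √(EG − F²) = sqrt(41). At (u, v) = (-5, -3/2): sqrt(41).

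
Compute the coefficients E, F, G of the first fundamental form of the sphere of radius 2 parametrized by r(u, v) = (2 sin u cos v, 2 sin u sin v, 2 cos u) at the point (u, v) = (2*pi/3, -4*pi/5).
E = 4;  F = 0;  G = 3

Partials: r_u = (2*cos(u)*cos(v), 2*sin(v)*cos(u), -2*sin(u)), r_v = (-2*sin(u)*sin(v), 2*sin(u)*cos(v), 0). As functions of (u, v):
  E = r_u · r_u = 4,
  F = r_u · r_v = 0,
  G = r_v · r_v = 4*sin(u)^2.
Evaluating at (u, v) = (2*pi/3, -4*pi/5): E = 4, F = 0, G = 3.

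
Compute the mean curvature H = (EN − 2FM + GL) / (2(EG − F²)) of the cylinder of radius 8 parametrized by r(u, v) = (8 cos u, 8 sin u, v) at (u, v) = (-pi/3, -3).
H = -1/16

With E = 64, F = 0, G = 1, L = -8, M = 0, N = 0, assemble
  H = (EN − 2FM + GL) / (2(EG − F²)) = -1/16.
At (u, v) = (-pi/3, -3): H = -1/16.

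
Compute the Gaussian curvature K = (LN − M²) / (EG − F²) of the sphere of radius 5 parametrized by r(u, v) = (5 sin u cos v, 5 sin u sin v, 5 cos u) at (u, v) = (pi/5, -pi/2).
K = 1/25

Coefficients of the first fundamental form: E = 25, F = 0, G = 25*sin(u)^2.
Coefficients of the second fundamental form: L = -5*sin(u)/Abs(sin(u)), M = 0, N = -5*sin(u)^3/Abs(sin(u)).
Assemble K = (LN − M²)/(EG − F²) = 1/25. At (u, v) = (pi/5, -pi/2): K = 1/25.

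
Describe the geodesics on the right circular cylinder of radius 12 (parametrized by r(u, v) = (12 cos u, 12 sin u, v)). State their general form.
The cylinder is flat (K = 0) and locally isometric to the plane via the development (u, v) ↦ (12 u, v). Geodesics are the pre-images of straight lines: circles (v constant), vertical lines (u constant), and helices (v = c · u + d) for constants c, d.

A right cylinder has E = 12², F = 0, G = 1, so EG − F² = 12², and L = −12, M = N = 0, giving K = (LN − M²)/(EG − F²) = 0 everywhere. A flat surface is locally isometric to the Euclidean plane via the map (u, v) ↦ (12 u, v). Straight lines in the (x̃, ỹ) plane pull back to: (a) horizontal circles (v = const), (b) vertical generators (u = const), and (c) helices (12 u tan θ = v, i.e. v = c · u + d).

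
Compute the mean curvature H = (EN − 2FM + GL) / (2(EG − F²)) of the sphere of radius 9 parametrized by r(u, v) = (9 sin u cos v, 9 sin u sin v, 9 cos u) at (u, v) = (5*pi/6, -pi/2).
H = -1/9

With E = 81, F = 0, G = 81*sin(u)^2, L = -9*sin(u)/Abs(sin(u)), M = 0, N = -9*sin(u)^3/Abs(sin(u)), assemble
  H = (EN − 2FM + GL) / (2(EG − F²)) = -sin(u)/(9*Abs(sin(u))).
At (u, v) = (5*pi/6, -pi/2): H = -1/9.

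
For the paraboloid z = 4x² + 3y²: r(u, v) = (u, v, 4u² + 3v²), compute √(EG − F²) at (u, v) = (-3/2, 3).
√(EG − F²)|_{(-3/2, 3)} = sqrt(469)

E = 64*u^2 + 1, F = 48*u*v, G = 36*v^2 + 1; EG − F² = 64*u^2 + 36*v^2 + 1; √(EG − F²) = sqrt(64*u^2 + 36*v^2 + 1). At the given point: sqrt(469).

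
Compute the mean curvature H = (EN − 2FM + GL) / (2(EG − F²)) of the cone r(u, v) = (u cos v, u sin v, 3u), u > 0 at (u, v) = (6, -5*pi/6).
H = sqrt(10)/40

With E = 10, F = 0, G = u^2, L = 0, M = 0, N = 3*sqrt(10)*u^2/(10*Abs(u)), assemble
  H = (EN − 2FM + GL) / (2(EG − F²)) = 3*sqrt(10)/(20*Abs(u)).
At (u, v) = (6, -5*pi/6): H = sqrt(10)/40.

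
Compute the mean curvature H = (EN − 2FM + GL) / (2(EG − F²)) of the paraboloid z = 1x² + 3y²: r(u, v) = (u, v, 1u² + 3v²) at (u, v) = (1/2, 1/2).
H = 16*sqrt(11)/121

With E = 4*u^2 + 1, F = 12*u*v, G = 36*v^2 + 1, L = 2/sqrt(4*u^2 + 36*v^2 + 1), M = 0, N = 6/sqrt(4*u^2 + 36*v^2 + 1), assemble
  H = (EN − 2FM + GL) / (2(EG − F²)) = 4*(3*u^2 + 9*v^2 + 1)/(4*u^2 + 36*v^2 + 1)^(3/2).
At (u, v) = (1/2, 1/2): H = 16*sqrt(11)/121.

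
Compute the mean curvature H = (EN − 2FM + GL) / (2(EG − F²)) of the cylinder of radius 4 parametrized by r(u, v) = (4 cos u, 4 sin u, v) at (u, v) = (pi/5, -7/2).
H = -1/8

With E = 16, F = 0, G = 1, L = -4, M = 0, N = 0, assemble
  H = (EN − 2FM + GL) / (2(EG − F²)) = -1/8.
At (u, v) = (pi/5, -7/2): H = -1/8.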